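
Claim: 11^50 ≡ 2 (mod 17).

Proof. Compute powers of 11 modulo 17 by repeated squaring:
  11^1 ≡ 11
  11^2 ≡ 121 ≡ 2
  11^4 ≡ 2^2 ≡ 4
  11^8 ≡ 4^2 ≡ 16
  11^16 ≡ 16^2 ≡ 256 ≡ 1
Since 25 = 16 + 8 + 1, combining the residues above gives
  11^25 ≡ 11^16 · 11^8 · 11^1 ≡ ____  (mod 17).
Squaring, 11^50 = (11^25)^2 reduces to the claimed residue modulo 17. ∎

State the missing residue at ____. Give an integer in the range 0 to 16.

6

Multiply the listed residues: 1 · 16 · 11 = 16 → 176.
Reducing modulo 17: 176 = 10·17 + 6, so 11^25 ≡ 6.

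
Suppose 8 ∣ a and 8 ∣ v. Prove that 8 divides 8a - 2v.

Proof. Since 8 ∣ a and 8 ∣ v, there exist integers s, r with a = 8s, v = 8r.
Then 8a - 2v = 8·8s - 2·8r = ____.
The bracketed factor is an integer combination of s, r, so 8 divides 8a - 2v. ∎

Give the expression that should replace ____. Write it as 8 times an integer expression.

Each term has a factor of 8: 8·8s - 2·8r = 8·(-2r + 8s).
Since -2r + 8s is an integer, 8 ∣ (8a - 2v).

8(-2r + 8s)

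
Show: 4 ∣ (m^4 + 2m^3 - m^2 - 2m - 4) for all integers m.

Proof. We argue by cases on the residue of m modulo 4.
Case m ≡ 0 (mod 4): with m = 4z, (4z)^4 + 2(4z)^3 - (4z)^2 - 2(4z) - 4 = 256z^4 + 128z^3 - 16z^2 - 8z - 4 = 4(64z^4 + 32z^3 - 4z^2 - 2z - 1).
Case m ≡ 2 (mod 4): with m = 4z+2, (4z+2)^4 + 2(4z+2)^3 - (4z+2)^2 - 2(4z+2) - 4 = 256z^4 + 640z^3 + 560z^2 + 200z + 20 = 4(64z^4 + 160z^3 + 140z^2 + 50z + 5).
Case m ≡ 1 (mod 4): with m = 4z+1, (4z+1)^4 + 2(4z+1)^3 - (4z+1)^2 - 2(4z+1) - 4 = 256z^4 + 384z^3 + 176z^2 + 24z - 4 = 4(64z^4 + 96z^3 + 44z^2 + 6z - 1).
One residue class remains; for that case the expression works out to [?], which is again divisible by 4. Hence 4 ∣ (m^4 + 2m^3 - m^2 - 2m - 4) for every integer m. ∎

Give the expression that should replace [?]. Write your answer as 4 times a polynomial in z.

Only m ≡ 3 (mod 4) is unaccounted for. Put m = 4z+3:
(4z+3)^4 + 2(4z+3)^3 - (4z+3)^2 - 2(4z+3) - 4 expands to 256z^4 + 896z^3 + 1136z^2 + 616z + 116,
and factoring out 4 leaves 4(64z^4 + 224z^3 + 284z^2 + 154z + 29).

4(64z^4 + 224z^3 + 284z^2 + 154z + 29)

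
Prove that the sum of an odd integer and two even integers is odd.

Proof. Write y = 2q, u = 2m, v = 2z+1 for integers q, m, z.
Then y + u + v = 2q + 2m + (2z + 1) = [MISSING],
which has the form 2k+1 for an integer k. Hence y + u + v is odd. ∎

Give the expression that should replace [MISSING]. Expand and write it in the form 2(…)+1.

2q + 2m + (2z + 1) = 2m + 2q + 2z + 1
= 2(m + q + z) + 1.
Since m + q + z is an integer, the sum is of the form 2k+1 for an integer k.

2(m + q + z) + 1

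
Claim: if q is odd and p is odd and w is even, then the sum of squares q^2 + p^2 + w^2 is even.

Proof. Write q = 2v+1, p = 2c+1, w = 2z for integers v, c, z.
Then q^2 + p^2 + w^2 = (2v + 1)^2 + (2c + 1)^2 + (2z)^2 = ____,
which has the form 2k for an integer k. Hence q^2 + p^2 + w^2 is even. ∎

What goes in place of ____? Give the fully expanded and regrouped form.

Expanding: (2v + 1)^2 + (2c + 1)^2 + (2z)^2 = 4c^2 + 4c + 4v^2 + 4v + 4z^2 + 2.
Every term is even; pulling out the factor of 2 gives 2(2c^2 + 2c + 2v^2 + 2v + 2z^2 + 1).

2(2c^2 + 2c + 2v^2 + 2v + 2z^2 + 1)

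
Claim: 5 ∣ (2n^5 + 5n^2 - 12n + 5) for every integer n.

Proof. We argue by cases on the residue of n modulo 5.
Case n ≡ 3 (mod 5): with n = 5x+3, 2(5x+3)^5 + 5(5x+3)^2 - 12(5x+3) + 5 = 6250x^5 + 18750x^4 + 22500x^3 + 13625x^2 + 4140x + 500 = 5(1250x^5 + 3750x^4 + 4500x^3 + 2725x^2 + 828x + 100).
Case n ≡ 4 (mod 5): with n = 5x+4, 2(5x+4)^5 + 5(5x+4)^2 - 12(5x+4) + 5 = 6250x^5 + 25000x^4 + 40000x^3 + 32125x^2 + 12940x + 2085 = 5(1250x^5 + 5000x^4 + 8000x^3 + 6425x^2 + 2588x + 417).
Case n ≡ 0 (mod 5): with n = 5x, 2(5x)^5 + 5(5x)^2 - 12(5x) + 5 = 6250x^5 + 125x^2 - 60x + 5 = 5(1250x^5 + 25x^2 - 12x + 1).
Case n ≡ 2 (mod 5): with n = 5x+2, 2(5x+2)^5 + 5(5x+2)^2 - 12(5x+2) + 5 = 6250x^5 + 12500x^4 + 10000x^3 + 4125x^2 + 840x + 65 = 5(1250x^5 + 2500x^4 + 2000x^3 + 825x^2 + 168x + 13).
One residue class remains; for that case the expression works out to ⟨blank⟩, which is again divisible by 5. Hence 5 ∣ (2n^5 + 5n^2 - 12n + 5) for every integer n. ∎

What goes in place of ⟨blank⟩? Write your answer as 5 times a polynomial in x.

Only n ≡ 1 (mod 5) is unaccounted for. Put n = 5x+1:
2(5x+1)^5 + 5(5x+1)^2 - 12(5x+1) + 5 expands to 6250x^5 + 6250x^4 + 2500x^3 + 625x^2 + 40x,
and factoring out 5 leaves 5(1250x^5 + 1250x^4 + 500x^3 + 125x^2 + 8x).

5(1250x^5 + 1250x^4 + 500x^3 + 125x^2 + 8x)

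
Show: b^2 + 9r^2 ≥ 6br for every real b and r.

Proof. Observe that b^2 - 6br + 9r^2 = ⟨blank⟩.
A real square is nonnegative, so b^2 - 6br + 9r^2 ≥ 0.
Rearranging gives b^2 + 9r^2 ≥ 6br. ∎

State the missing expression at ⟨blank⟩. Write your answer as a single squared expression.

b^2 - 6br + 9r^2 is a perfect-square trinomial: the outer terms are (b)^2 and (3r)^2, and the cross term is -2·b·3r.
So b^2 - 6br + 9r^2 = (b - 3r)^2 ≥ 0.

(b - 3r)^2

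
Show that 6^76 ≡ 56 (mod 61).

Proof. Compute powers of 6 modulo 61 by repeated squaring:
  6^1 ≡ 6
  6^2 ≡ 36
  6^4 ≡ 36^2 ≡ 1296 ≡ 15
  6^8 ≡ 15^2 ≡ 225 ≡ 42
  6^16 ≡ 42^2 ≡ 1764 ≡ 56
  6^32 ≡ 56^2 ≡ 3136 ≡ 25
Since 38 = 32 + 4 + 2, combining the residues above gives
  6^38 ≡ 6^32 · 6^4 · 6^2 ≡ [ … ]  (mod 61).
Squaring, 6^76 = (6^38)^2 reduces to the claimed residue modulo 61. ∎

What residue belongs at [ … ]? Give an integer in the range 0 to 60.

19

Multiply the listed residues: 25 · 15 · 36 = 375 → 13500.
Reducing modulo 61: 13500 = 221·61 + 19, so 6^38 ≡ 19.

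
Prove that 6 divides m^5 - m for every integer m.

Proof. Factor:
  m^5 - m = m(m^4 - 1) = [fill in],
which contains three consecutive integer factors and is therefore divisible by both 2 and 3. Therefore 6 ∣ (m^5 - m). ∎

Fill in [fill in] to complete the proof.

(m - 1)m(m + 1)(m^2 + 1)

m^4 - 1 = (m^2 - 1)(m^2 + 1), and m^2 - 1 = (m-1)(m+1).
So m(m^4 - 1) = (m - 1)m(m + 1)(m^2 + 1).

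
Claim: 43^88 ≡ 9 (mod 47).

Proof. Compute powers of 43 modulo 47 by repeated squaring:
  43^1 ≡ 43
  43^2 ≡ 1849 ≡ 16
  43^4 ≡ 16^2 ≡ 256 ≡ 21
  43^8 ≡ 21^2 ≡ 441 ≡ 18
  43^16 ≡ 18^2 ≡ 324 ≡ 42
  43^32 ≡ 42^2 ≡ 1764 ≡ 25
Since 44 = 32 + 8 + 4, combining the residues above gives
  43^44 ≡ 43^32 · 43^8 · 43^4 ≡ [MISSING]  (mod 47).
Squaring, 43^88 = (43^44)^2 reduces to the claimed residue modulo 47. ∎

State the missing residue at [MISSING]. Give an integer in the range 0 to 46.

Multiply the listed residues: 25 · 18 · 21 = 450 → 9450.
Reducing modulo 47: 9450 = 201·47 + 3, so 43^44 ≡ 3.

3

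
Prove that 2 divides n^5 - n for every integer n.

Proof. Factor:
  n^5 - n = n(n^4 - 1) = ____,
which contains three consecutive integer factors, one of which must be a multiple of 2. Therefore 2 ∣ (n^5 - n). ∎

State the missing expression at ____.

n^4 - 1 = (n^2 - 1)(n^2 + 1), and n^2 - 1 = (n-1)(n+1).
So n(n^4 - 1) = (n - 1)n(n + 1)(n^2 + 1).

(n - 1)n(n + 1)(n^2 + 1)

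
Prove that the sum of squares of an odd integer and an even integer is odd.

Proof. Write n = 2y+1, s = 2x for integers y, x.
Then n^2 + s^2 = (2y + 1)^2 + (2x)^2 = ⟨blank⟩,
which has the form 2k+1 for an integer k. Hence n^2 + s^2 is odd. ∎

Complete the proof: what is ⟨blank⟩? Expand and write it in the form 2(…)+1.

2(2x^2 + 2y^2 + 2y) + 1

(2y + 1)^2 + (2x)^2 = 4x^2 + 4y^2 + 4y + 1
= 2(2x^2 + 2y^2 + 2y) + 1.
Since 2x^2 + 2y^2 + 2y is an integer, the sum of squares is of the form 2k+1 for an integer k.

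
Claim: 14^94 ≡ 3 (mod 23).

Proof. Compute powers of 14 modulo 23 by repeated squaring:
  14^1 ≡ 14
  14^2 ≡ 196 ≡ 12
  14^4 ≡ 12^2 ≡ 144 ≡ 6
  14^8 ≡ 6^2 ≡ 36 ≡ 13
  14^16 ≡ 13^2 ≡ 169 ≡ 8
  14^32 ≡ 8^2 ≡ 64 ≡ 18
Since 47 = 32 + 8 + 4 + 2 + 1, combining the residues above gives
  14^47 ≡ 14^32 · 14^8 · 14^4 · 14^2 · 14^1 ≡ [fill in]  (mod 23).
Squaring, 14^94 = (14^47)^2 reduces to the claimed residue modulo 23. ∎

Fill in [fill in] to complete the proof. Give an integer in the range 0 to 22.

Multiply the listed residues: 18 · 13 · 6 · 12 · 14 = 234 → 1404 → 16848 → 235872.
Reducing modulo 23: 235872 = 10255·23 + 7, so 14^47 ≡ 7.

7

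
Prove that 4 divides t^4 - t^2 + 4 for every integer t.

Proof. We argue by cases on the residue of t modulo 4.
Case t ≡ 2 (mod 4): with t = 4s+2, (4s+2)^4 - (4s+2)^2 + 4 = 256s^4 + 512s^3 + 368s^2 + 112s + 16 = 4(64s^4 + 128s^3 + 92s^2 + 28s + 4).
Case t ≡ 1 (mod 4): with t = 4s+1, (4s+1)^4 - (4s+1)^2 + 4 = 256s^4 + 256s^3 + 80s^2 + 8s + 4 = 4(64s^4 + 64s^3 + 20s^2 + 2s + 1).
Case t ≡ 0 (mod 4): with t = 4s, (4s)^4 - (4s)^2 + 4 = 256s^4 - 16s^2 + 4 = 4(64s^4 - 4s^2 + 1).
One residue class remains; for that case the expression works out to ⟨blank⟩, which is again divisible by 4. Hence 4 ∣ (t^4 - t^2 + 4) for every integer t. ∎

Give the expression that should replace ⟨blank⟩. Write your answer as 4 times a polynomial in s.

4(64s^4 + 192s^3 + 212s^2 + 102s + 19)

Only t ≡ 3 (mod 4) is unaccounted for. Put t = 4s+3:
(4s+3)^4 - (4s+3)^2 + 4 expands to 256s^4 + 768s^3 + 848s^2 + 408s + 76,
and factoring out 4 leaves 4(64s^4 + 192s^3 + 212s^2 + 102s + 19).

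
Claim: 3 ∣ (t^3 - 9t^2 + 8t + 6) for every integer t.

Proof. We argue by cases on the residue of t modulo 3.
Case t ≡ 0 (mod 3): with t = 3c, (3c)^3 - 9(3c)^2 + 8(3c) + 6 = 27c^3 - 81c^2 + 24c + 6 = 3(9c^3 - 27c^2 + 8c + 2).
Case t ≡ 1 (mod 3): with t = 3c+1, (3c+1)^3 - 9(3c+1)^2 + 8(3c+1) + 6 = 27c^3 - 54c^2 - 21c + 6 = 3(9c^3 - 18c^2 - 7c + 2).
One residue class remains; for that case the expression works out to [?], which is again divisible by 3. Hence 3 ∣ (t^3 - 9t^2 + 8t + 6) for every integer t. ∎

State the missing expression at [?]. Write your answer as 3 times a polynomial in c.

Only t ≡ 2 (mod 3) is unaccounted for. Put t = 3c+2:
(3c+2)^3 - 9(3c+2)^2 + 8(3c+2) + 6 expands to 27c^3 - 27c^2 - 48c - 6,
and factoring out 3 leaves 3(9c^3 - 9c^2 - 16c - 2).

3(9c^3 - 9c^2 - 16c - 2)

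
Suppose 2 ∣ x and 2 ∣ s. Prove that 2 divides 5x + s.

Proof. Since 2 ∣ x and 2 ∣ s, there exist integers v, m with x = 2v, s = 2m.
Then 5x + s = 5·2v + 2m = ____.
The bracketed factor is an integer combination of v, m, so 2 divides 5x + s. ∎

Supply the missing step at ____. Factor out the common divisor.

Pull the common 2 out of every term: 5·2v + 2m = 2(m + 5v).
m + 5v is an integer, which exhibits the divisibility.

2(m + 5v)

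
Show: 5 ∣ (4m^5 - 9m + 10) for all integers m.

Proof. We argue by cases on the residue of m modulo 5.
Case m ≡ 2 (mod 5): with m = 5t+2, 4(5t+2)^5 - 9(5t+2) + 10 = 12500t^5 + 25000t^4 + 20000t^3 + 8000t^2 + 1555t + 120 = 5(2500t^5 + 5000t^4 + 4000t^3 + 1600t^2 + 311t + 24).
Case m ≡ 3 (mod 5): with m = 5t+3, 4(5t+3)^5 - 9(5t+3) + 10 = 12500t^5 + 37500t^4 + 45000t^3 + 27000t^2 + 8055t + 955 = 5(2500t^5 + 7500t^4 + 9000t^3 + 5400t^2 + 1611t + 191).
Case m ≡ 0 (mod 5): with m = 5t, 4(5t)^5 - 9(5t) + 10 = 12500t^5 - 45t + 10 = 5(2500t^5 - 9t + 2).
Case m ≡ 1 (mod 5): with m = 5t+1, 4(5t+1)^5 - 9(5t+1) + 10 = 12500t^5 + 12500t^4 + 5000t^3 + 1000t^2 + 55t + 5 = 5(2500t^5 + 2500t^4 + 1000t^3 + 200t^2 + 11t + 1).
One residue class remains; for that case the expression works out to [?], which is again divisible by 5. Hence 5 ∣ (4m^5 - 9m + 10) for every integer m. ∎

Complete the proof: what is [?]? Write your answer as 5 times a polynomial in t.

The residues treated are {2, 3, 0, 1}, so the missing case is m ≡ 4 (mod 5); write m = 5t+4.
Then 4(5t+4)^5 - 9(5t+4) + 10 = 12500t^5 + 50000t^4 + 80000t^3 + 64000t^2 + 25555t + 4070 = 5(2500t^5 + 10000t^4 + 16000t^3 + 12800t^2 + 5111t + 814).

5(2500t^5 + 10000t^4 + 16000t^3 + 12800t^2 + 5111t + 814)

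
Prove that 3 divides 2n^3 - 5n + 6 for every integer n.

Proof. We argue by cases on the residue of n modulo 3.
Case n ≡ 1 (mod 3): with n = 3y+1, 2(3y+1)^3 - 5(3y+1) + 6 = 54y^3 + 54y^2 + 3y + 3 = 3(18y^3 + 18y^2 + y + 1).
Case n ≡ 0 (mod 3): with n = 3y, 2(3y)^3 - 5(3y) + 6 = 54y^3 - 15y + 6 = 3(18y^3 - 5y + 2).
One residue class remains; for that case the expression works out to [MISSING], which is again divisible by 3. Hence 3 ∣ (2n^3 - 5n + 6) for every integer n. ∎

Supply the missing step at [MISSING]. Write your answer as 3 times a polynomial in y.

3(18y^3 + 36y^2 + 19y + 4)

Only n ≡ 2 (mod 3) is unaccounted for. Put n = 3y+2:
2(3y+2)^3 - 5(3y+2) + 6 expands to 54y^3 + 108y^2 + 57y + 12,
and factoring out 3 leaves 3(18y^3 + 36y^2 + 19y + 4).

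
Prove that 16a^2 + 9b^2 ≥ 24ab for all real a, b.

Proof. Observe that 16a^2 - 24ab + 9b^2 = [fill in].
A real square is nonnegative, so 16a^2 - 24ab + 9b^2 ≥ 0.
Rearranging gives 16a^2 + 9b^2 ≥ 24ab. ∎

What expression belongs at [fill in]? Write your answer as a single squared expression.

(4a - 3b)^2

The leading and trailing coefficients are 4^2 and 3^2, and 24 = 2·4·3, so the trinomial is (4a - 3b)^2.
Hence 16a^2 - 24ab + 9b^2 ≥ 0.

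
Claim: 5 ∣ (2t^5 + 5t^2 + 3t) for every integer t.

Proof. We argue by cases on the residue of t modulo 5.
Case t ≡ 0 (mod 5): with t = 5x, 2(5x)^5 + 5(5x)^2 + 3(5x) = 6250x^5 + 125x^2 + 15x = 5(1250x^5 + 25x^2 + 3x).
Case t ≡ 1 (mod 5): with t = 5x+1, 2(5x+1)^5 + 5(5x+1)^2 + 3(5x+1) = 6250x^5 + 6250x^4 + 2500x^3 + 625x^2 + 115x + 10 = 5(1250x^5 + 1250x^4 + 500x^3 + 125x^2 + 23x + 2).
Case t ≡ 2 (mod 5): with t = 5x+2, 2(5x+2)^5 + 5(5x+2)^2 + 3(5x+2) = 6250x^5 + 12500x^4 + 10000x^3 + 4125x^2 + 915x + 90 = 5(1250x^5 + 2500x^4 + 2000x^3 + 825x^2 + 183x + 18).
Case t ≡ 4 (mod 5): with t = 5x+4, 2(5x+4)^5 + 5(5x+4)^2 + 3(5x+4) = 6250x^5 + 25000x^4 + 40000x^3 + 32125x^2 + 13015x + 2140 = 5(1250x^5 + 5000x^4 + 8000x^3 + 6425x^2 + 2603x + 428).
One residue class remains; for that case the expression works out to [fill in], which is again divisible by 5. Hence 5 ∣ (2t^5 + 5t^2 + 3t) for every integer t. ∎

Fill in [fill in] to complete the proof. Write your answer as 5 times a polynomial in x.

Only t ≡ 3 (mod 5) is unaccounted for. Put t = 5x+3:
2(5x+3)^5 + 5(5x+3)^2 + 3(5x+3) expands to 6250x^5 + 18750x^4 + 22500x^3 + 13625x^2 + 4215x + 540,
and factoring out 5 leaves 5(1250x^5 + 3750x^4 + 4500x^3 + 2725x^2 + 843x + 108).

5(1250x^5 + 3750x^4 + 4500x^3 + 2725x^2 + 843x + 108)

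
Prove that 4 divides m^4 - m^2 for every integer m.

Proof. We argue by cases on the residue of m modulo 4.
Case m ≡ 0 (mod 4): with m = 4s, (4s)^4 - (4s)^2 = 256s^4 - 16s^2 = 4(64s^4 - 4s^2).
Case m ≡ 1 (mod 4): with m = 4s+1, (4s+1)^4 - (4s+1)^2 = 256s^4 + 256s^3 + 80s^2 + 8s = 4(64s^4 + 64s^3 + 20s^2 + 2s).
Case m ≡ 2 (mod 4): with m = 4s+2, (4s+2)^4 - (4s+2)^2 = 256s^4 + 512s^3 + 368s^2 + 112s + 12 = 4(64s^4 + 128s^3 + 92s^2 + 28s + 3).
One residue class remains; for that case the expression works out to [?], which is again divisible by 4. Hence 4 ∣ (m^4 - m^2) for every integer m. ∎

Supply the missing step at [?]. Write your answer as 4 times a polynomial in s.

4(64s^4 + 192s^3 + 212s^2 + 102s + 18)

Only m ≡ 3 (mod 4) is unaccounted for. Put m = 4s+3:
(4s+3)^4 - (4s+3)^2 expands to 256s^4 + 768s^3 + 848s^2 + 408s + 72,
and factoring out 4 leaves 4(64s^4 + 192s^3 + 212s^2 + 102s + 18).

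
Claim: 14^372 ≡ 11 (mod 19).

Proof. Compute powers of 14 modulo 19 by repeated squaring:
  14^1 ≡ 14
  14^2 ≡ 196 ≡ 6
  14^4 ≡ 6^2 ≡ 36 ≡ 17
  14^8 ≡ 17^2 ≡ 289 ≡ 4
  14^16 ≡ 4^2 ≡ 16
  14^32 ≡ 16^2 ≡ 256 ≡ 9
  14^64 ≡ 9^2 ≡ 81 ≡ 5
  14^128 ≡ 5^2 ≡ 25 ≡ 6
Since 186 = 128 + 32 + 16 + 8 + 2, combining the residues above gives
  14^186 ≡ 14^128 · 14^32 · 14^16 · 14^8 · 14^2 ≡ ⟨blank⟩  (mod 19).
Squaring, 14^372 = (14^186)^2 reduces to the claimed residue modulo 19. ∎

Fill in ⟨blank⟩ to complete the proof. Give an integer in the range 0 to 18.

14^128 · 14^32 · 14^16 · 14^8 · 14^2 ≡ 6 · 9 · 16 · 4 · 6 = 20736.
20736 mod 19 = 7, so 14^186 ≡ 7 (mod 19).

7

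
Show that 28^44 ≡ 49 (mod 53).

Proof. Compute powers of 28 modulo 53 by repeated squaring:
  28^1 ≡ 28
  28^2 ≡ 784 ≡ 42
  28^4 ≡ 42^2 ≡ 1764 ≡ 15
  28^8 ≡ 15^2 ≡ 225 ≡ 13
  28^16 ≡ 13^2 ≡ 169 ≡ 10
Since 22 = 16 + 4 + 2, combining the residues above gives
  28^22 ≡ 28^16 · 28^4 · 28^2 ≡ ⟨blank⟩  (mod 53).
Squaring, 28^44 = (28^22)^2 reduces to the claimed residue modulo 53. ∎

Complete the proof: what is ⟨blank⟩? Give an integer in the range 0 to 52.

28^16 · 28^4 · 28^2 ≡ 10 · 15 · 42 = 6300.
6300 mod 53 = 46, so 28^22 ≡ 46 (mod 53).

46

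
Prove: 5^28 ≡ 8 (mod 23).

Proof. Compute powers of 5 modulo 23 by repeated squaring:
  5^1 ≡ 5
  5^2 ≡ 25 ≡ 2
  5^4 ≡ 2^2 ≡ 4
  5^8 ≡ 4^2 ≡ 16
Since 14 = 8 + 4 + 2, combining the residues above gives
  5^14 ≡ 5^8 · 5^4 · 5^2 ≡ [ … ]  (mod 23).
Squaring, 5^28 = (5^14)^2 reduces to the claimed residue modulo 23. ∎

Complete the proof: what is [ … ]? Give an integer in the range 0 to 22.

Multiply the listed residues: 16 · 4 · 2 = 64 → 128.
Reducing modulo 23: 128 = 5·23 + 13, so 5^14 ≡ 13.

13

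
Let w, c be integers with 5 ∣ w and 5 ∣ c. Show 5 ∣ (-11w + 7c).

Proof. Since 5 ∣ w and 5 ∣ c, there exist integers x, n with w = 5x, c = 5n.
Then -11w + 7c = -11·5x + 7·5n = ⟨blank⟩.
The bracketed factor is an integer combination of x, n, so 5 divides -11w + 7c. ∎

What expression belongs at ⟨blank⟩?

5(7n - 11x)

Pull the common 5 out of every term: -11·5x + 7·5n = 5(7n - 11x).
7n - 11x is an integer, which exhibits the divisibility.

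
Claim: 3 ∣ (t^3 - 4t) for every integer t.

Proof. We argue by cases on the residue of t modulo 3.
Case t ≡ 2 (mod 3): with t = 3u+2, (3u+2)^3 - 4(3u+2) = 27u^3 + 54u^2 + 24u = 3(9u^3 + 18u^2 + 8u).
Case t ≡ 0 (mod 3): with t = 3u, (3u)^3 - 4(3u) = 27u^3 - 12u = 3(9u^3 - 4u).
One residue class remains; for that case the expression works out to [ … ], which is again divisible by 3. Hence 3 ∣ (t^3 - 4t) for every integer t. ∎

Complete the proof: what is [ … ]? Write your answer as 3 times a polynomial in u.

3(9u^3 + 9u^2 - u - 1)

The residues treated are {2, 0}, so the missing case is t ≡ 1 (mod 3); write t = 3u+1.
Then (3u+1)^3 - 4(3u+1) = 27u^3 + 27u^2 - 3u - 3 = 3(9u^3 + 9u^2 - u - 1).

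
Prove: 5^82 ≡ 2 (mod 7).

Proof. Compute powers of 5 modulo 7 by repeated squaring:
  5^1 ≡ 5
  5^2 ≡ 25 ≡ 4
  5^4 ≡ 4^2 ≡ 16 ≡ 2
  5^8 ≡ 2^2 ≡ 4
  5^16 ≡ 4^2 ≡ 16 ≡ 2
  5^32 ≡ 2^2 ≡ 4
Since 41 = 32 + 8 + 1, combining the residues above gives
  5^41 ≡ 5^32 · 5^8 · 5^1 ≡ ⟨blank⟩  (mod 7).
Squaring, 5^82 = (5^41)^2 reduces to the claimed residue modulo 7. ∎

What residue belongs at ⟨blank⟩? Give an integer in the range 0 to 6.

3

5^32 · 5^8 · 5^1 ≡ 4 · 4 · 5 = 80.
80 mod 7 = 3, so 5^41 ≡ 3 (mod 7).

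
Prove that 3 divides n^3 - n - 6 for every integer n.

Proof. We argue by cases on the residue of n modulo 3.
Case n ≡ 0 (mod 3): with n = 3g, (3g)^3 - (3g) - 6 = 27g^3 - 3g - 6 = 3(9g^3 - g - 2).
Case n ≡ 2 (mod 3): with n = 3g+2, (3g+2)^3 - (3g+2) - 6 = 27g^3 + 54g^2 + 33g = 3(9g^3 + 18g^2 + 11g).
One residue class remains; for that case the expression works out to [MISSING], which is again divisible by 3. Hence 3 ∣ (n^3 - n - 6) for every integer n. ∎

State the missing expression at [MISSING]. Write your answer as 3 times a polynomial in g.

Only n ≡ 1 (mod 3) is unaccounted for. Put n = 3g+1:
(3g+1)^3 - (3g+1) - 6 expands to 27g^3 + 27g^2 + 6g - 6,
and factoring out 3 leaves 3(9g^3 + 9g^2 + 2g - 2).

3(9g^3 + 9g^2 + 2g - 2)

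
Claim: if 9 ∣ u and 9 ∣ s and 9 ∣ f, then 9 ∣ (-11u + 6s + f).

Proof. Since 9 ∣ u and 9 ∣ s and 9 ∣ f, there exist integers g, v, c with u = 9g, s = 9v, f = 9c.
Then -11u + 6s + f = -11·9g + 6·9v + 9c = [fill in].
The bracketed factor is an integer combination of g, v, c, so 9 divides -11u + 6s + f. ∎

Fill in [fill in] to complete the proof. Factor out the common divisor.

9(c - 11g + 6v)

Pull the common 9 out of every term: -11·9g + 6·9v + 9c = 9(c - 11g + 6v).
c - 11g + 6v is an integer, which exhibits the divisibility.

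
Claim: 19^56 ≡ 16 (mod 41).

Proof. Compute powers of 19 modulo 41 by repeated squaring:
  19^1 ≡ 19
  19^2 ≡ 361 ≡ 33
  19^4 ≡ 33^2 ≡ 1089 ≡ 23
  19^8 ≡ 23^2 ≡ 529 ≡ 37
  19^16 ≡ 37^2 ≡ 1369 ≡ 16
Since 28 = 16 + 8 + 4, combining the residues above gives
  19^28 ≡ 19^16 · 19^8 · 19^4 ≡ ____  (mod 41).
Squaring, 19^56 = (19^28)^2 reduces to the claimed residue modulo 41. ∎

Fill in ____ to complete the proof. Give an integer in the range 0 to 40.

Multiply the listed residues: 16 · 37 · 23 = 592 → 13616.
Reducing modulo 41: 13616 = 332·41 + 4, so 19^28 ≡ 4.

4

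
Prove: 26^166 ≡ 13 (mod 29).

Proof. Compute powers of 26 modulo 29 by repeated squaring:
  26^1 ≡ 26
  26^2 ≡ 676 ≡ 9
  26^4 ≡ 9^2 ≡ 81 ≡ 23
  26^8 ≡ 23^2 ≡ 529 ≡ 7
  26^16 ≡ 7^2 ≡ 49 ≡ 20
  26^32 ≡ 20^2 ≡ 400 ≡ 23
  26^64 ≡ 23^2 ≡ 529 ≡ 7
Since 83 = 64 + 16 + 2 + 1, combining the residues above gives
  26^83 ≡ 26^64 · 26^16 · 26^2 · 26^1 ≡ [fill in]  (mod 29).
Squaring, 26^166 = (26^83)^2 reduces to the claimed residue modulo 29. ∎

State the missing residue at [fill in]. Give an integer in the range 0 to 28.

19

26^64 · 26^16 · 26^2 · 26^1 ≡ 7 · 20 · 9 · 26 = 32760.
32760 mod 29 = 19, so 26^83 ≡ 19 (mod 29).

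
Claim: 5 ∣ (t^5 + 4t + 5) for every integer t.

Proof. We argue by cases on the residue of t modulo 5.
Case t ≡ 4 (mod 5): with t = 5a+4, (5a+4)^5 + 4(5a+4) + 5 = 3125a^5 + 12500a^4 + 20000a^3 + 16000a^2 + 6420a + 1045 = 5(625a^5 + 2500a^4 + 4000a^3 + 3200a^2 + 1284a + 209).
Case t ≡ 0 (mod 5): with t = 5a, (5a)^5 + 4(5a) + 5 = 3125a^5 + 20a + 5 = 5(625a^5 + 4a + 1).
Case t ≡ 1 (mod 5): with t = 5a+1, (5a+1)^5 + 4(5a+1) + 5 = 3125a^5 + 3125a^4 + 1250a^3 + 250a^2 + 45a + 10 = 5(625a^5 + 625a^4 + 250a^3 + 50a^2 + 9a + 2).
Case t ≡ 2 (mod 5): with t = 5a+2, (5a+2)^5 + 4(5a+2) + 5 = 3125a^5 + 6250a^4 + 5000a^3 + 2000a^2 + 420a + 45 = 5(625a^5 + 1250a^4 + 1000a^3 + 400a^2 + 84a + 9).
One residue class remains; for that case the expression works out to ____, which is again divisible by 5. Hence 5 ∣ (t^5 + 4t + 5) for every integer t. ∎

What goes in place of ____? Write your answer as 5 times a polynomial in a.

Only t ≡ 3 (mod 5) is unaccounted for. Put t = 5a+3:
(5a+3)^5 + 4(5a+3) + 5 expands to 3125a^5 + 9375a^4 + 11250a^3 + 6750a^2 + 2045a + 260,
and factoring out 5 leaves 5(625a^5 + 1875a^4 + 2250a^3 + 1350a^2 + 409a + 52).

5(625a^5 + 1875a^4 + 2250a^3 + 1350a^2 + 409a + 52)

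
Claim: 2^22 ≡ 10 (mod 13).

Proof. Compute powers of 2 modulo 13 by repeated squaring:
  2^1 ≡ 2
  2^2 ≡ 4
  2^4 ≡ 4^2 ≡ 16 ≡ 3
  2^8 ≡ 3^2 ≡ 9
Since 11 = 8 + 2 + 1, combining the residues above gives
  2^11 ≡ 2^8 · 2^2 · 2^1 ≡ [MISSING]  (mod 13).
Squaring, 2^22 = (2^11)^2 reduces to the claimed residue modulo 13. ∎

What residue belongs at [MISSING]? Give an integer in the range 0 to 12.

2^8 · 2^2 · 2^1 ≡ 9 · 4 · 2 = 72.
72 mod 13 = 7, so 2^11 ≡ 7 (mod 13).

7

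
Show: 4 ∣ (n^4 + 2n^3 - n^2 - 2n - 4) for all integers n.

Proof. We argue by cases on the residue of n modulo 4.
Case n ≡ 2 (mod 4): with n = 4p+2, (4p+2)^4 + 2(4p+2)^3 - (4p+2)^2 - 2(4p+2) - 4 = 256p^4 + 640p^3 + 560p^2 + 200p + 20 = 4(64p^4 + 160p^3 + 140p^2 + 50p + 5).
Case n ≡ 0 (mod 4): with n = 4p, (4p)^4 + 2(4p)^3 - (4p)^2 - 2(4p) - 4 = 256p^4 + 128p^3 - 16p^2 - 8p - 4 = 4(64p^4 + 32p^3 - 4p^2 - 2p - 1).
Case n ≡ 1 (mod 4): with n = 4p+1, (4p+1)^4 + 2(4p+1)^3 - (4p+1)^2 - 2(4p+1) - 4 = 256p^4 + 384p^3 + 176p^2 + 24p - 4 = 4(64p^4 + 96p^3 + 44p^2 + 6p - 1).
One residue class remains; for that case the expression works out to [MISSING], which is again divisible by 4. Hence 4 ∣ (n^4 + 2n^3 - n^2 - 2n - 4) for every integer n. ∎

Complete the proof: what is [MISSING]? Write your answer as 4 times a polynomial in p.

4(64p^4 + 224p^3 + 284p^2 + 154p + 29)

The residues treated are {2, 0, 1}, so the missing case is n ≡ 3 (mod 4); write n = 4p+3.
Then (4p+3)^4 + 2(4p+3)^3 - (4p+3)^2 - 2(4p+3) - 4 = 256p^4 + 896p^3 + 1136p^2 + 616p + 116 = 4(64p^4 + 224p^3 + 284p^2 + 154p + 29).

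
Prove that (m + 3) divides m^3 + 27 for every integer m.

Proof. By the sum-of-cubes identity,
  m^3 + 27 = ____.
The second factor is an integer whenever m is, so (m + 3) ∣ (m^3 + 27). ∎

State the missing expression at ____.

(m + 3)(m^2 - 3m + 9)

Polynomial division of m^3 + 27 by m + 3 leaves remainder 0 and quotient m^2 - 3m + 9.
Hence m^3 + 27 = (m + 3)(m^2 - 3m + 9).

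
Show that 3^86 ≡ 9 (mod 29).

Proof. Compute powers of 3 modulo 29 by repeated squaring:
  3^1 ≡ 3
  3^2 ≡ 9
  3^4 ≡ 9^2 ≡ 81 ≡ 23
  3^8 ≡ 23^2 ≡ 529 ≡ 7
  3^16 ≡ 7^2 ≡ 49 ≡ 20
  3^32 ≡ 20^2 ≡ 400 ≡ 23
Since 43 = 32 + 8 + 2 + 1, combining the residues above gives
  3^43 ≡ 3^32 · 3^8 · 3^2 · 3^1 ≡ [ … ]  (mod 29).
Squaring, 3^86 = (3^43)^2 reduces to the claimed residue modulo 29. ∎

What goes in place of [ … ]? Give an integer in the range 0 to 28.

3^32 · 3^8 · 3^2 · 3^1 ≡ 23 · 7 · 9 · 3 = 4347.
4347 mod 29 = 26, so 3^43 ≡ 26 (mod 29).

26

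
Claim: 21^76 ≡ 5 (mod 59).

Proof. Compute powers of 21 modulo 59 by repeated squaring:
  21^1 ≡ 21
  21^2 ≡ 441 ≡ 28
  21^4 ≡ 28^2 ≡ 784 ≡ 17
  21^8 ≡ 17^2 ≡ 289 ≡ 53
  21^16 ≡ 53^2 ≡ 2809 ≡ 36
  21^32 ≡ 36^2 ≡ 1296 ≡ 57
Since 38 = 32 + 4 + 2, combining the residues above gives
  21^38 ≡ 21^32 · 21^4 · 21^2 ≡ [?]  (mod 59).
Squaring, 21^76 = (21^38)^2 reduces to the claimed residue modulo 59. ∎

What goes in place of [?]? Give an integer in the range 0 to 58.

51

21^32 · 21^4 · 21^2 ≡ 57 · 17 · 28 = 27132.
27132 mod 59 = 51, so 21^38 ≡ 51 (mod 59).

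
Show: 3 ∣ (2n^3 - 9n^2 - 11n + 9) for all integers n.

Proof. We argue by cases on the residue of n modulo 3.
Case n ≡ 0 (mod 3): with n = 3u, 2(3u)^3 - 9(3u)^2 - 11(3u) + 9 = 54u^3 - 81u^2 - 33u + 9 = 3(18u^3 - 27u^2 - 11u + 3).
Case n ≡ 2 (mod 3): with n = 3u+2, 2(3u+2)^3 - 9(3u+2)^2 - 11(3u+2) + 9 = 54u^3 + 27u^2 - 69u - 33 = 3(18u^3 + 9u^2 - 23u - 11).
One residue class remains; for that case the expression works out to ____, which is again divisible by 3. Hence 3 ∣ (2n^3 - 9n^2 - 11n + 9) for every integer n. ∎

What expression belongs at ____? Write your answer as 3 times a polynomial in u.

3(18u^3 - 9u^2 - 23u - 3)

The residues treated are {0, 2}, so the missing case is n ≡ 1 (mod 3); write n = 3u+1.
Then 2(3u+1)^3 - 9(3u+1)^2 - 11(3u+1) + 9 = 54u^3 - 27u^2 - 69u - 9 = 3(18u^3 - 9u^2 - 23u - 3).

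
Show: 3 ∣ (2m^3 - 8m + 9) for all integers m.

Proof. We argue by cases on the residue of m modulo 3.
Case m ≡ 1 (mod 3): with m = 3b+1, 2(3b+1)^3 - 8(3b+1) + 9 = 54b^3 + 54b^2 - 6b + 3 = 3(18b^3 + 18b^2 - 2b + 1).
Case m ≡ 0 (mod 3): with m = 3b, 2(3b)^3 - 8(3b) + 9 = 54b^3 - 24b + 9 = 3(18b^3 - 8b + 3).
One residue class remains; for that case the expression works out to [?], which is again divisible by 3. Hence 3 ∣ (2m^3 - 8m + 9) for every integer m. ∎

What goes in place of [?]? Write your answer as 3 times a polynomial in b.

3(18b^3 + 36b^2 + 16b + 3)

Only m ≡ 2 (mod 3) is unaccounted for. Put m = 3b+2:
2(3b+2)^3 - 8(3b+2) + 9 expands to 54b^3 + 108b^2 + 48b + 9,
and factoring out 3 leaves 3(18b^3 + 36b^2 + 16b + 3).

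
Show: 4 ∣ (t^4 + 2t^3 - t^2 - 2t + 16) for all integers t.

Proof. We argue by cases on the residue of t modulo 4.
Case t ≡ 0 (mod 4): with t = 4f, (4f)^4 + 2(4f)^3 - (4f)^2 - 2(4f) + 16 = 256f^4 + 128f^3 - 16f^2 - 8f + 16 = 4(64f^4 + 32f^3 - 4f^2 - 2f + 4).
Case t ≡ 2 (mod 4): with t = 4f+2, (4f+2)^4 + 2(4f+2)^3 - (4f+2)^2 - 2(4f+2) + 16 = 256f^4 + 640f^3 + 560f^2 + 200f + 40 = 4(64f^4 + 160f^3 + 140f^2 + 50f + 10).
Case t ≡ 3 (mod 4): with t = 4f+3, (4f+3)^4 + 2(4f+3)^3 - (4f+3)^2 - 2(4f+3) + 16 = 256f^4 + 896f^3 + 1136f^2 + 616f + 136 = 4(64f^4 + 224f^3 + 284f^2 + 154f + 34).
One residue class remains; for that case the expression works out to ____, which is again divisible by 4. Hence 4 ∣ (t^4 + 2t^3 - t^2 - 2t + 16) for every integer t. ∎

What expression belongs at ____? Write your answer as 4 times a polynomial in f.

4(64f^4 + 96f^3 + 44f^2 + 6f + 4)

The residues treated are {0, 2, 3}, so the missing case is t ≡ 1 (mod 4); write t = 4f+1.
Then (4f+1)^4 + 2(4f+1)^3 - (4f+1)^2 - 2(4f+1) + 16 = 256f^4 + 384f^3 + 176f^2 + 24f + 16 = 4(64f^4 + 96f^3 + 44f^2 + 6f + 4).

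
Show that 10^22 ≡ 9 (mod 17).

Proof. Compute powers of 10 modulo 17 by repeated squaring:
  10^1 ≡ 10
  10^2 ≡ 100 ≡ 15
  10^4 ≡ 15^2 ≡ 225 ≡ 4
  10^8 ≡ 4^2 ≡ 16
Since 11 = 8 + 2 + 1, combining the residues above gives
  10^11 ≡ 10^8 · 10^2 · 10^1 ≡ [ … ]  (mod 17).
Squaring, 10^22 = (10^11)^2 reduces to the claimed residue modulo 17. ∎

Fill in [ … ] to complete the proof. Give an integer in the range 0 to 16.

3

Multiply the listed residues: 16 · 15 · 10 = 240 → 2400.
Reducing modulo 17: 2400 = 141·17 + 3, so 10^11 ≡ 3.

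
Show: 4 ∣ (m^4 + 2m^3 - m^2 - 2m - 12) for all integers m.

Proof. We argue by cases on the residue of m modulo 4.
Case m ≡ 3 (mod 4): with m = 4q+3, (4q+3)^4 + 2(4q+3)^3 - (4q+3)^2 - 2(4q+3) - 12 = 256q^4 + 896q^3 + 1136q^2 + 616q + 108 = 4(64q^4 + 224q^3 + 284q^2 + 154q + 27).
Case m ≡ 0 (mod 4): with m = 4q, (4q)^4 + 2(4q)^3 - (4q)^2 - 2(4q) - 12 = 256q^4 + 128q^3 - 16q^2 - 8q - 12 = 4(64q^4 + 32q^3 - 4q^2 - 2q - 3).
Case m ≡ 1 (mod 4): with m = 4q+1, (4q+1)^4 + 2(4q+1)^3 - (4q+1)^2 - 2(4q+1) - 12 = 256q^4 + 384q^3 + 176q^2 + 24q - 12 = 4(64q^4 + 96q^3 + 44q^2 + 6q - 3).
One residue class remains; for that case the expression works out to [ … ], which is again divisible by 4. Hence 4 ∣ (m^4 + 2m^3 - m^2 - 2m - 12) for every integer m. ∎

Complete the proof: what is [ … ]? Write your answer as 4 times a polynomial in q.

The residues treated are {3, 0, 1}, so the missing case is m ≡ 2 (mod 4); write m = 4q+2.
Then (4q+2)^4 + 2(4q+2)^3 - (4q+2)^2 - 2(4q+2) - 12 = 256q^4 + 640q^3 + 560q^2 + 200q + 12 = 4(64q^4 + 160q^3 + 140q^2 + 50q + 3).

4(64q^4 + 160q^3 + 140q^2 + 50q + 3)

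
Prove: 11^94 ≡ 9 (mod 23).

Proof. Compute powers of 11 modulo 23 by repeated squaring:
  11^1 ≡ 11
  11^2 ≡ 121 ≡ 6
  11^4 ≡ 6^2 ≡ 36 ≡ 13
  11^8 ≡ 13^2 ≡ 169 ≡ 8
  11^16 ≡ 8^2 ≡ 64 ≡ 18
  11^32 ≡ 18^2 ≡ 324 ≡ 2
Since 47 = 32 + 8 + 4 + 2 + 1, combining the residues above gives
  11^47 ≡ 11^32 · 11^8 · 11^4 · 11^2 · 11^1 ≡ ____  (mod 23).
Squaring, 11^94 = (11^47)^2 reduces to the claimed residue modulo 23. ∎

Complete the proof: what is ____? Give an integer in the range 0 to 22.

20

11^32 · 11^8 · 11^4 · 11^2 · 11^1 ≡ 2 · 8 · 13 · 6 · 11 = 13728.
13728 mod 23 = 20, so 11^47 ≡ 20 (mod 23).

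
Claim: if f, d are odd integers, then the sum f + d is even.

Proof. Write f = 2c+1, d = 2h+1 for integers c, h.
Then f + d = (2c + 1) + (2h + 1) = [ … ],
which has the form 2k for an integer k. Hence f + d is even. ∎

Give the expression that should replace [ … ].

2(c + h + 1)

Expanding: (2c + 1) + (2h + 1) = 2c + 2h + 2.
Every term is even; pulling out the factor of 2 gives 2(c + h + 1).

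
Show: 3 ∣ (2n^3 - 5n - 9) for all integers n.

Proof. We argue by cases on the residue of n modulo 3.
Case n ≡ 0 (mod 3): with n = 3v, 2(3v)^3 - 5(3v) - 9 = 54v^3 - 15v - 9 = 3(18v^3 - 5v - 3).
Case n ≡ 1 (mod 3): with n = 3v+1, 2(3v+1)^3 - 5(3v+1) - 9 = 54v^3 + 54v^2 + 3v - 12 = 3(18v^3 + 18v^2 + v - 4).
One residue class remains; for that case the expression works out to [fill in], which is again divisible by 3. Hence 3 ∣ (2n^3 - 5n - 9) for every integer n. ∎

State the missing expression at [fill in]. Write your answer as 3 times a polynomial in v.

3(18v^3 + 36v^2 + 19v - 1)

Only n ≡ 2 (mod 3) is unaccounted for. Put n = 3v+2:
2(3v+2)^3 - 5(3v+2) - 9 expands to 54v^3 + 108v^2 + 57v - 3,
and factoring out 3 leaves 3(18v^3 + 36v^2 + 19v - 1).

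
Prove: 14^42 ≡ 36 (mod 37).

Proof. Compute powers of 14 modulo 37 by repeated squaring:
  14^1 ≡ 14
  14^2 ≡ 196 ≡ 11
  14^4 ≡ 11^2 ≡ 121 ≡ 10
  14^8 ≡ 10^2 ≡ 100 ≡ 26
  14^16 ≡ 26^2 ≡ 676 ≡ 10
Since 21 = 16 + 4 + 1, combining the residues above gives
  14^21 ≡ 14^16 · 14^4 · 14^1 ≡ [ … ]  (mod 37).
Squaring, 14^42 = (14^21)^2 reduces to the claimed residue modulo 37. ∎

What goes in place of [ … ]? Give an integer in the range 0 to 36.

31

Multiply the listed residues: 10 · 10 · 14 = 100 → 1400.
Reducing modulo 37: 1400 = 37·37 + 31, so 14^21 ≡ 31.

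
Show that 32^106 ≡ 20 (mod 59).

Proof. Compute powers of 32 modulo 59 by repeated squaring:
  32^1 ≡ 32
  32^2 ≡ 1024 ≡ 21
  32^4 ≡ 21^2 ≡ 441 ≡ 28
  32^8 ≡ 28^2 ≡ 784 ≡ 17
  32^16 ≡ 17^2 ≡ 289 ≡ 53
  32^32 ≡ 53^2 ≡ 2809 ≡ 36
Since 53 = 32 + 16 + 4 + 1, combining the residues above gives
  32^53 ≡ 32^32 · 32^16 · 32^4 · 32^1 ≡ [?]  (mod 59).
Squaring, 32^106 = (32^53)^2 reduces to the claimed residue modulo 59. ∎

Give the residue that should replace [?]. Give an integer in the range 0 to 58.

43

Multiply the listed residues: 36 · 53 · 28 · 32 = 1908 → 53424 → 1709568.
Reducing modulo 59: 1709568 = 28975·59 + 43, so 32^53 ≡ 43.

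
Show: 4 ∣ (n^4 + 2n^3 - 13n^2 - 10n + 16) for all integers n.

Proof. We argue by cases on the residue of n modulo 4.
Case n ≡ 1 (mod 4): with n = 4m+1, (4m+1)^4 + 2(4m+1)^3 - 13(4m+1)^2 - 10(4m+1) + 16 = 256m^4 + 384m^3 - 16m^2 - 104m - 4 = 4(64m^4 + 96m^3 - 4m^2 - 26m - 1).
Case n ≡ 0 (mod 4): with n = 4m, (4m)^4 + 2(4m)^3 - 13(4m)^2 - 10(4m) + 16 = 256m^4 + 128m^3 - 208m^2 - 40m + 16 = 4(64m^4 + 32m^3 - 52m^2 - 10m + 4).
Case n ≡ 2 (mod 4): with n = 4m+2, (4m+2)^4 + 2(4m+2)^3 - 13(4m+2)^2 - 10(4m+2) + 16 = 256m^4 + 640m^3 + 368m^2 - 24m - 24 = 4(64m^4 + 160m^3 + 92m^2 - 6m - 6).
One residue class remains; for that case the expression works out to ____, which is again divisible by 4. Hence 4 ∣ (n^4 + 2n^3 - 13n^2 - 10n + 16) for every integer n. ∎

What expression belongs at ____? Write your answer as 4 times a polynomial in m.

Only n ≡ 3 (mod 4) is unaccounted for. Put n = 4m+3:
(4m+3)^4 + 2(4m+3)^3 - 13(4m+3)^2 - 10(4m+3) + 16 expands to 256m^4 + 896m^3 + 944m^2 + 296m + 4,
and factoring out 4 leaves 4(64m^4 + 224m^3 + 236m^2 + 74m + 1).

4(64m^4 + 224m^3 + 236m^2 + 74m + 1)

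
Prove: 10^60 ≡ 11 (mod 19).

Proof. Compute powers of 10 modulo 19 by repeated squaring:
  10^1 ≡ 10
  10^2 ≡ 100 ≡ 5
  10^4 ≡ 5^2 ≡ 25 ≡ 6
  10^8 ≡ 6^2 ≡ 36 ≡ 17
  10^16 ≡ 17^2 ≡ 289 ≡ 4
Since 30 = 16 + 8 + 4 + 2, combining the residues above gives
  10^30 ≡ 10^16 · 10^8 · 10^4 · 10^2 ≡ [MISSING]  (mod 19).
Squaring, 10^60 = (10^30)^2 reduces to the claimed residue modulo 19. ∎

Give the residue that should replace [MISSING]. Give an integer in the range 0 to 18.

7

Multiply the listed residues: 4 · 17 · 6 · 5 = 68 → 408 → 2040.
Reducing modulo 19: 2040 = 107·19 + 7, so 10^30 ≡ 7.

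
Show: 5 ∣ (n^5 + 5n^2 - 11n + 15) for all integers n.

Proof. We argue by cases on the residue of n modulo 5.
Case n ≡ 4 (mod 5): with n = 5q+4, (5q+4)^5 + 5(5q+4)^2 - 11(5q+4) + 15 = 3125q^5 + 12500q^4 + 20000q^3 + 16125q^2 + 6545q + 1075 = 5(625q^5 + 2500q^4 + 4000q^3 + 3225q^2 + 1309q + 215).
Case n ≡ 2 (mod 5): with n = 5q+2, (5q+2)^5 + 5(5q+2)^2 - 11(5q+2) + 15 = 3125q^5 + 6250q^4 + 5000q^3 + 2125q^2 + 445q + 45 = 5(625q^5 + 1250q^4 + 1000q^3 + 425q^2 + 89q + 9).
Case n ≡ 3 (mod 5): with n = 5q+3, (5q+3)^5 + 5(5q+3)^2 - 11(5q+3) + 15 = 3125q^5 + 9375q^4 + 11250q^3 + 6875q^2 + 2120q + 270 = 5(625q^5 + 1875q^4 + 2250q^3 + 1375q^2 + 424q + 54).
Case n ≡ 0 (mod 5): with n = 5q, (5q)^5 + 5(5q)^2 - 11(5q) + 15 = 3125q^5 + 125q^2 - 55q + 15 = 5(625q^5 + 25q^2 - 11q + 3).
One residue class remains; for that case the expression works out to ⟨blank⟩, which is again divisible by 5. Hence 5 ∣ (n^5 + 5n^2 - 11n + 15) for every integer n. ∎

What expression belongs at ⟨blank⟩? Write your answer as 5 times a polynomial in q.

5(625q^5 + 625q^4 + 250q^3 + 75q^2 + 4q + 2)

Only n ≡ 1 (mod 5) is unaccounted for. Put n = 5q+1:
(5q+1)^5 + 5(5q+1)^2 - 11(5q+1) + 15 expands to 3125q^5 + 3125q^4 + 1250q^3 + 375q^2 + 20q + 10,
and factoring out 5 leaves 5(625q^5 + 625q^4 + 250q^3 + 75q^2 + 4q + 2).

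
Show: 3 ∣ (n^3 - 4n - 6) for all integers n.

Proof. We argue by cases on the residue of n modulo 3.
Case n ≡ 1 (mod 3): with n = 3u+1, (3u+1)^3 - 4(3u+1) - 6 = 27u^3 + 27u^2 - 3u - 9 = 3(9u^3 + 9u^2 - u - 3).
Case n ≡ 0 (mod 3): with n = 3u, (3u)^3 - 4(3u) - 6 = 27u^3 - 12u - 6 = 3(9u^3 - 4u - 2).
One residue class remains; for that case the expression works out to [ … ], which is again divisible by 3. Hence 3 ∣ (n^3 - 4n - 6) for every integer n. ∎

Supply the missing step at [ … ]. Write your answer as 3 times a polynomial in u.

3(9u^3 + 18u^2 + 8u - 2)

The residues treated are {1, 0}, so the missing case is n ≡ 2 (mod 3); write n = 3u+2.
Then (3u+2)^3 - 4(3u+2) - 6 = 27u^3 + 54u^2 + 24u - 6 = 3(9u^3 + 18u^2 + 8u - 2).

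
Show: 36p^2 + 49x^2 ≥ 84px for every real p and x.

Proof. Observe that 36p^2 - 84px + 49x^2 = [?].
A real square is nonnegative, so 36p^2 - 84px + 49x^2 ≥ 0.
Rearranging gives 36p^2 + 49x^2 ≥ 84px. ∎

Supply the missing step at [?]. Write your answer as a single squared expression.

(6p - 7x)^2

The leading and trailing coefficients are 6^2 and 7^2, and 84 = 2·6·7, so the trinomial is (6p - 7x)^2.
Hence 36p^2 - 84px + 49x^2 ≥ 0.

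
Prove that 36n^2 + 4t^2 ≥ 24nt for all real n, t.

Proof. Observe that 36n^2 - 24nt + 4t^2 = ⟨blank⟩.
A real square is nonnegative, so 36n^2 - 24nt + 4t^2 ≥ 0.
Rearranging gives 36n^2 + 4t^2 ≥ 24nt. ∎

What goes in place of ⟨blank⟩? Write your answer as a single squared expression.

36n^2 - 24nt + 4t^2 is a perfect-square trinomial: the outer terms are (6n)^2 and (2t)^2, and the cross term is -2·6n·2t.
So 36n^2 - 24nt + 4t^2 = (6n - 2t)^2 ≥ 0.

(6n - 2t)^2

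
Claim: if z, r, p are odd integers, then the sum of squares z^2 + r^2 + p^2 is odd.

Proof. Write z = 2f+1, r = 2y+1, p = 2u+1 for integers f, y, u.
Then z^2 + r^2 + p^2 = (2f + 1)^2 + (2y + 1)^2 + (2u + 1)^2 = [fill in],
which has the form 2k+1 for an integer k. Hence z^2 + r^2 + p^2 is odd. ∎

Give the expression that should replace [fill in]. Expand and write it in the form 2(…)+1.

(2f + 1)^2 + (2y + 1)^2 + (2u + 1)^2 = 4f^2 + 4f + 4u^2 + 4u + 4y^2 + 4y + 3
= 2(2f^2 + 2f + 2u^2 + 2u + 2y^2 + 2y + 1) + 1.
Since 2f^2 + 2f + 2u^2 + 2u + 2y^2 + 2y + 1 is an integer, the sum of squares is of the form 2k+1 for an integer k.

2(2f^2 + 2f + 2u^2 + 2u + 2y^2 + 2y + 1) + 1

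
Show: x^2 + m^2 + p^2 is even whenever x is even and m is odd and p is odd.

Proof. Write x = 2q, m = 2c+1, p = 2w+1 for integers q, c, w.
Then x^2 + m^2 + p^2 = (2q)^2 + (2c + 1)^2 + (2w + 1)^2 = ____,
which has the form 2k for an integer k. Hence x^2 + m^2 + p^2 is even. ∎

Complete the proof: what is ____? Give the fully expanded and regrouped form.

2(2c^2 + 2c + 2q^2 + 2w^2 + 2w + 1)

(2q)^2 + (2c + 1)^2 + (2w + 1)^2 = 4c^2 + 4c + 4q^2 + 4w^2 + 4w + 2
= 2(2c^2 + 2c + 2q^2 + 2w^2 + 2w + 1).
Since 2c^2 + 2c + 2q^2 + 2w^2 + 2w + 1 is an integer, the sum of squares is of the form 2k for an integer k.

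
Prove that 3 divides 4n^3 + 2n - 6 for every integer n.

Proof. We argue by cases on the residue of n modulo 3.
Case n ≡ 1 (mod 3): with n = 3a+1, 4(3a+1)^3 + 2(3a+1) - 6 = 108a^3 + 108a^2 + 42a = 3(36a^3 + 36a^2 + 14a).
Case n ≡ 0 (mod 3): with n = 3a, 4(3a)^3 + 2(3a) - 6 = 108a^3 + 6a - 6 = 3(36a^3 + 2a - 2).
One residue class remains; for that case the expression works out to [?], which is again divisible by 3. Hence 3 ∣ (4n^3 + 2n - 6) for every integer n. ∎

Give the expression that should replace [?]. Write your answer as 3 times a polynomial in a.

The residues treated are {1, 0}, so the missing case is n ≡ 2 (mod 3); write n = 3a+2.
Then 4(3a+2)^3 + 2(3a+2) - 6 = 108a^3 + 216a^2 + 150a + 30 = 3(36a^3 + 72a^2 + 50a + 10).

3(36a^3 + 72a^2 + 50a + 10)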